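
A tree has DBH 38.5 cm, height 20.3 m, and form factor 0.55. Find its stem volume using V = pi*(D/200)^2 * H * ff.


(D/200)^2 = (38.5/200)^2 = 0.1925^2 = 0.03705625
BA = 3.141593 * 0.03705625 = 0.116416 m^2
V = 0.116416 * 20.3 * 0.55 = 1.29978 ≈ 1.300 m^3

1.300 m^3


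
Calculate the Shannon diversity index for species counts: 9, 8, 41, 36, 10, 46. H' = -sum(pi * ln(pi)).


Total N = 9 + 8 + 41 + 36 + 10 + 46 = 150
Per-species terms:
  p = 9/150 = 0.060000; ln(p) = -2.813411; p*ln(p) = 0.060000 * (-2.813411) = -0.168805
  p = 8/150 = 0.053333; ln(p) = -2.931200; p*ln(p) = 0.053333 * (-2.931200) = -0.156330
  p = 41/150 = 0.273333; ln(p) = -1.297064; p*ln(p) = 0.273333 * (-1.297064) = -0.354530
  p = 36/150 = 0.240000; ln(p) = -1.427116; p*ln(p) = 0.240000 * (-1.427116) = -0.342508
  p = 10/150 = 0.066667; ln(p) = -2.708045; p*ln(p) = 0.066667 * (-2.708045) = -0.180537
  p = 46/150 = 0.306667; ln(p) = -1.181993; p*ln(p) = 0.306667 * (-1.181993) = -0.362478
sum(p*ln(p)) = (-0.168805) + (-0.156330) + (-0.354530) + (-0.342508) + (-0.180537) + (-0.362478) = -1.565188
H' = -(-1.565188) = 1.565188 ≈ 1.5652

1.5652


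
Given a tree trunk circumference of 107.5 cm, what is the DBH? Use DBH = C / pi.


DBH = C / pi = 107.5 / 3.141593 = 34.2183 ≈ 34.22 cm

34.22 cm


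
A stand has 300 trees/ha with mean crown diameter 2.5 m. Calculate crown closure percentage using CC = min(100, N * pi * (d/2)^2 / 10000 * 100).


(d/2)^2 = (2.5/2)^2 = 1.25^2 = 1.5625
Crown area = 3.141593 * 1.5625 = 4.90874 m^2
N * area / 10000 * 100 = 300 * 4.90874 / 10000 * 100 = 14.7262
CC = min(100, 14.7262) = 14.7262 ≈ 14.7%

14.7%


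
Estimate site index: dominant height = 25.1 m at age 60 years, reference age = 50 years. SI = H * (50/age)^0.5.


50/60 = 0.833333
(0.833333)^0.5 = 0.912871
SI = 25.1 * 0.912871 = 22.9131 ≈ 22.9 m

22.9 m


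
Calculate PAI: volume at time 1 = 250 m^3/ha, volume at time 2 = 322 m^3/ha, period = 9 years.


PAI = (V2 - V1) / period = (322 - 250) / 9 = 72 / 9 = 8.00 m^3/ha/yr

8.00 m^3/ha/yr


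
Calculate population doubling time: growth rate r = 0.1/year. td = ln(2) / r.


td = ln(2) / 0.1 = 0.693147 / 0.1 = 6.93147 ≈ 6.9 years

6.9 years


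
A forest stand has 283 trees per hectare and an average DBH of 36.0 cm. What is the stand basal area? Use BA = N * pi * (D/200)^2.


(D/200)^2 = (36.0/200)^2 = 0.18^2 = 0.0324
Individual BA = 3.141593 * 0.0324 = 0.101788 m^2
Stand BA = 283 * 0.101788 = 28.8060 ≈ 28.81 m^2/ha

28.81 m^2/ha


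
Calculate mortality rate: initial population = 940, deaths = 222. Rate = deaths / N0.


Mortality rate = 222 / 940 = 0.236170 ≈ 0.2362

0.2362


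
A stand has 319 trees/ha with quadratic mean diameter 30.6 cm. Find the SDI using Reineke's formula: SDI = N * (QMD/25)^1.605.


QMD/25 = 30.6/25 = 1.224
(1.224)^1.605 = exp(1.605 * ln(1.224)) = exp(1.605 * 0.202124) = exp(0.324409) = 1.38321
SDI = 319 * 1.38321 = 441.244 ≈ 441

441


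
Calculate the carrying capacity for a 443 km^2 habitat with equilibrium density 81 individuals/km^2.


K = 81 * 443 = 35883 individuals

35883 individuals


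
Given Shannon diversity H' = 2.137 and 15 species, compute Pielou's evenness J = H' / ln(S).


ln(15) = 2.70805
J = H' / ln(S) = 2.137 / 2.70805 = 0.789129 ≈ 0.7891

0.7891


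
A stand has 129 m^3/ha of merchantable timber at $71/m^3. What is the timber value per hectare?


Value = 129 * 71 = $9159/ha

$9159/ha


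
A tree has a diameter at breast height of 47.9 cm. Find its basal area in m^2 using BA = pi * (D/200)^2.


D/200 = 47.9/200 = 0.2395 m
(D/200)^2 = 0.2395^2 = 0.05736025
BA = 3.141593 * 0.05736025 = 0.180203 ≈ 0.1802 m^2

0.1802 m^2


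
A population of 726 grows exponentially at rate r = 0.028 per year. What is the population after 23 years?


r*t = 0.028 * 23 = 0.644
exp(0.644) = 1.90408
N = 726 * 1.90408 = 1382.36 ≈ 1382

1382


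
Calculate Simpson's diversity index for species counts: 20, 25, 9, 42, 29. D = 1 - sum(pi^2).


Total N = 20 + 25 + 9 + 42 + 29 = 125
Per-species terms:
  p = 20/125 = 0.160000; p^2 = 0.160000^2 = 0.025600
  p = 25/125 = 0.200000; p^2 = 0.200000^2 = 0.040000
  p = 9/125 = 0.072000; p^2 = 0.072000^2 = 0.005184
  p = 42/125 = 0.336000; p^2 = 0.336000^2 = 0.112896
  p = 29/125 = 0.232000; p^2 = 0.232000^2 = 0.053824
sum(p^2) = 0.025600 + 0.040000 + 0.005184 + 0.112896 + 0.053824 = 0.237504
D = 1 - 0.237504 = 0.762496 ≈ 0.7625

0.7625


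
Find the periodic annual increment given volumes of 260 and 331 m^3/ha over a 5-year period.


PAI = (V2 - V1) / period = (331 - 260) / 5 = 71 / 5 = 14.20 m^3/ha/yr

14.20 m^3/ha/yr


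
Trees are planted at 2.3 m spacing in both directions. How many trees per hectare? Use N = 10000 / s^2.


N = 10000 / 2.3^2 = 10000 / 5.29 = 1890.36 ≈ 1890 trees/ha

1890 trees/ha


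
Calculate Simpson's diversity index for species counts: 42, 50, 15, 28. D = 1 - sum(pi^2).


Total N = 42 + 50 + 15 + 28 = 135
Per-species terms:
  p = 42/135 = 0.311111; p^2 = 0.311111^2 = 0.096790
  p = 50/135 = 0.370370; p^2 = 0.370370^2 = 0.137174
  p = 15/135 = 0.111111; p^2 = 0.111111^2 = 0.012346
  p = 28/135 = 0.207407; p^2 = 0.207407^2 = 0.043018
sum(p^2) = 0.096790 + 0.137174 + 0.012346 + 0.043018 = 0.289328
D = 1 - 0.289328 = 0.710672 ≈ 0.7107

0.7107


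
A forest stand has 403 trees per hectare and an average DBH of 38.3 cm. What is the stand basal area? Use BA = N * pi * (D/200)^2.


(D/200)^2 = (38.3/200)^2 = 0.1915^2 = 0.03667225
Individual BA = 3.141593 * 0.03667225 = 0.115209 m^2
Stand BA = 403 * 0.115209 = 46.4292 ≈ 46.43 m^2/ha

46.43 m^2/ha


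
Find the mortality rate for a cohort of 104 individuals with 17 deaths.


Mortality rate = 17 / 104 = 0.163462 ≈ 0.1635

0.1635


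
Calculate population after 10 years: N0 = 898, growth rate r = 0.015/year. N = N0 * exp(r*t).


r*t = 0.015 * 10 = 0.15
exp(0.15) = 1.16183
N = 898 * 1.16183 = 1043.32 ≈ 1043

1043


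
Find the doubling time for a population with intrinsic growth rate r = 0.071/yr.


td = ln(2) / 0.071 = 0.693147 / 0.071 = 9.76263 ≈ 9.8 years

9.8 years


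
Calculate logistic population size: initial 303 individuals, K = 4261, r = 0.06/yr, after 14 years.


(K - N0)/N0 = (4261 - 303)/303 = 3958/303 = 13.0627
r*t = 0.06 * 14 = 0.84; exp(-0.84) = 0.431711
13.0627 * 0.431711 = 5.63931
1 + 5.63931 = 6.63931
N = 4261 / 6.63931 = 641.784 ≈ 642

642


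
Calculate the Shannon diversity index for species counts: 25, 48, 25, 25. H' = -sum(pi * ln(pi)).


Total N = 25 + 48 + 25 + 25 = 123
Per-species terms:
  p = 25/123 = 0.203252; ln(p) = -1.593309; p*ln(p) = 0.203252 * (-1.593309) = -0.323843
  p = 48/123 = 0.390244; ln(p) = -0.940983; p*ln(p) = 0.390244 * (-0.940983) = -0.367213
  p = 25/123 = 0.203252; ln(p) = -1.593309; p*ln(p) = 0.203252 * (-1.593309) = -0.323843
  p = 25/123 = 0.203252; ln(p) = -1.593309; p*ln(p) = 0.203252 * (-1.593309) = -0.323843
sum(p*ln(p)) = (-0.323843) + (-0.367213) + (-0.323843) + (-0.323843) = -1.338742
H' = -(-1.338742) = 1.338742 ≈ 1.3387

1.3387


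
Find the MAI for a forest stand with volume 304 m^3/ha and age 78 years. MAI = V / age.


MAI = 304 / 78 = 3.8974 ≈ 3.90 m^3/ha/yr

3.90 m^3/ha/yr


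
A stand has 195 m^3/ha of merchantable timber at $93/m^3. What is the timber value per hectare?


Value = 195 * 93 = $18135/ha

$18135/ha


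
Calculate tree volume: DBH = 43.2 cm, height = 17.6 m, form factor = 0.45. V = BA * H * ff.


(D/200)^2 = (43.2/200)^2 = 0.216^2 = 0.046656
BA = 3.141593 * 0.046656 = 0.146574 m^2
V = 0.146574 * 17.6 * 0.45 = 1.16087 ≈ 1.161 m^3

1.161 m^3


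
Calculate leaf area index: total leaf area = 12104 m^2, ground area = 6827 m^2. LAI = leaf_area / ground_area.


LAI = 12104 / 6827 = 1.7730 ≈ 1.77

1.77


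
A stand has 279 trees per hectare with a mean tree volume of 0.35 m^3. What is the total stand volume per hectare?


V_stand = 279 * 0.35 = 97.65 ≈ 97.7 m^3/ha

97.7 m^3/ha


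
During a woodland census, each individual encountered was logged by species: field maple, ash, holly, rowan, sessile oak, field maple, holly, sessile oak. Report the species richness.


Total individuals logged = 8
Distinct species (count of individuals): field maple (2), ash (1), holly (2), rowan (1), sessile oak (2)
Species richness = number of distinct species = 5

5


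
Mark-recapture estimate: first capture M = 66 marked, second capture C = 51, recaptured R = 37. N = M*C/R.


N = M * C / R = 66 * 51 / 37 = 3366 / 37 = 90.97 ≈ 91

91 individuals


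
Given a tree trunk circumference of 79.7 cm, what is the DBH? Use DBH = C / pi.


DBH = C / pi = 79.7 / 3.141593 = 25.3693 ≈ 25.37 cm

25.37 cm


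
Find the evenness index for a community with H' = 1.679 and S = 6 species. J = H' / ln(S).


ln(6) = 1.79176
J = H' / ln(S) = 1.679 / 1.79176 = 0.937067 ≈ 0.9371

0.9371


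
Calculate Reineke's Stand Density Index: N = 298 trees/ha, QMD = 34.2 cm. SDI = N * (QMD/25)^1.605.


QMD/25 = 34.2/25 = 1.368
(1.368)^1.605 = exp(1.605 * ln(1.368)) = exp(1.605 * 0.313350) = exp(0.502927) = 1.65355
SDI = 298 * 1.65355 = 492.758 ≈ 493

493


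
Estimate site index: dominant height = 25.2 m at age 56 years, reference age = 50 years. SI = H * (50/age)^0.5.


50/56 = 0.892857
(0.892857)^0.5 = 0.944911
SI = 25.2 * 0.944911 = 23.8118 ≈ 23.8 m

23.8 m


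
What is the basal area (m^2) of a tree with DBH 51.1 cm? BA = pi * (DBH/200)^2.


D/200 = 51.1/200 = 0.2555 m
(D/200)^2 = 0.2555^2 = 0.06528025
BA = 3.141593 * 0.06528025 = 0.205084 ≈ 0.2051 m^2

0.2051 m^2


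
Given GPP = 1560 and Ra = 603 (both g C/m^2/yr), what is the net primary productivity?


NPP = GPP - Ra = 1560 - 603 = 957 g C/m^2/yr

957 g C/m^2/yr


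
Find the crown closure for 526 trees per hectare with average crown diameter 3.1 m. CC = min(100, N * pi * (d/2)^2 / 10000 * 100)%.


(d/2)^2 = (3.1/2)^2 = 1.55^2 = 2.4025
Crown area = 3.141593 * 2.4025 = 7.54768 m^2
N * area / 10000 * 100 = 526 * 7.54768 / 10000 * 100 = 39.7008
CC = min(100, 39.7008) = 39.7008 ≈ 39.7%

39.7%


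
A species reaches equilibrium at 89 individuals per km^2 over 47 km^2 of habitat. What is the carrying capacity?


K = 89 * 47 = 4183 individuals

4183 individuals


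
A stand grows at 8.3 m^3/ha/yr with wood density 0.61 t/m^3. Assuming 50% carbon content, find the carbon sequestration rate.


C = 8.3 * 0.61 * 0.5 = 2.5315 ≈ 2.53 t C/ha/yr

2.53 t C/ha/yr


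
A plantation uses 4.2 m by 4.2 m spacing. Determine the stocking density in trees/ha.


N = 10000 / 4.2^2 = 10000 / 17.64 = 566.893 ≈ 567 trees/ha

567 trees/ha


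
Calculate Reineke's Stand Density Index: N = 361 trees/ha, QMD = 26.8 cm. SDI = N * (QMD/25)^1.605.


QMD/25 = 26.8/25 = 1.072
(1.072)^1.605 = exp(1.605 * ln(1.072)) = exp(1.605 * 0.0695261) = exp(0.111589) = 1.11805
SDI = 361 * 1.11805 = 403.616 ≈ 404

404


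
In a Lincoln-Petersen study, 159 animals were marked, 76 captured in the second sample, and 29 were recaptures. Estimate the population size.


N = M * C / R = 159 * 76 / 29 = 12084 / 29 = 416.69 ≈ 417

417 individuals


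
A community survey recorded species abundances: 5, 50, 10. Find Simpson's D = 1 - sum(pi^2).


Total N = 5 + 50 + 10 = 65
Per-species terms:
  p = 5/65 = 0.076923; p^2 = 0.076923^2 = 0.005917
  p = 50/65 = 0.769231; p^2 = 0.769231^2 = 0.591716
  p = 10/65 = 0.153846; p^2 = 0.153846^2 = 0.023669
sum(p^2) = 0.005917 + 0.591716 + 0.023669 = 0.621302
D = 1 - 0.621302 = 0.378698 ≈ 0.3787

0.3787


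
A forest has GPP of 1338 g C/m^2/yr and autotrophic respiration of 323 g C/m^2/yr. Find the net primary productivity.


NPP = GPP - Ra = 1338 - 323 = 1015 g C/m^2/yr

1015 g C/m^2/yr


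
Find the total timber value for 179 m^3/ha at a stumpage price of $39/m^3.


Value = 179 * 39 = $6981/ha

$6981/ha


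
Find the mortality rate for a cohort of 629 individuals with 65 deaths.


Mortality rate = 65 / 629 = 0.103339 ≈ 0.1033

0.1033


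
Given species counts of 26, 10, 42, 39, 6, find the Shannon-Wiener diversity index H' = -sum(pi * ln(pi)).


Total N = 26 + 10 + 42 + 39 + 6 = 123
Per-species terms:
  p = 26/123 = 0.211382; ln(p) = -1.554088; p*ln(p) = 0.211382 * (-1.554088) = -0.328506
  p = 10/123 = 0.081301; ln(p) = -2.509597; p*ln(p) = 0.081301 * (-2.509597) = -0.204033
  p = 42/123 = 0.341463; ln(p) = -1.074516; p*ln(p) = 0.341463 * (-1.074516) = -0.366907
  p = 39/123 = 0.317073; ln(p) = -1.148623; p*ln(p) = 0.317073 * (-1.148623) = -0.364197
  p = 6/123 = 0.048780; ln(p) = -3.020435; p*ln(p) = 0.048780 * (-3.020435) = -0.147337
sum(p*ln(p)) = (-0.328506) + (-0.204033) + (-0.366907) + (-0.364197) + (-0.147337) = -1.410980
H' = -(-1.410980) = 1.410980 ≈ 1.4110

1.4110


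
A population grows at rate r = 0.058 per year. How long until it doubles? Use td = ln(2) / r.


td = ln(2) / 0.058 = 0.693147 / 0.058 = 11.9508 ≈ 12.0 years

12.0 years


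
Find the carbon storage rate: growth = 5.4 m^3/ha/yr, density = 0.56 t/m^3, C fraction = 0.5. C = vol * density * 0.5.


C = 5.4 * 0.56 * 0.5 = 1.512 ≈ 1.51 t C/ha/yr

1.51 t C/ha/yr


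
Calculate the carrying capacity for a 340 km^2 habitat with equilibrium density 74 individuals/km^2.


K = 74 * 340 = 25160 individuals

25160 individuals


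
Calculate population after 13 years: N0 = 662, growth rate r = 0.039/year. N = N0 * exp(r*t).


r*t = 0.039 * 13 = 0.507
exp(0.507) = 1.66030
N = 662 * 1.66030 = 1099.12 ≈ 1099

1099


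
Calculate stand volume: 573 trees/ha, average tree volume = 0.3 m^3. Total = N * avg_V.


V_stand = 573 * 0.3 = 171.9 m^3/ha

171.9 m^3/ha


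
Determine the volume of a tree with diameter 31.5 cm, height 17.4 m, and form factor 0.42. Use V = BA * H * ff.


(D/200)^2 = (31.5/200)^2 = 0.1575^2 = 0.02480625
BA = 3.141593 * 0.02480625 = 0.0779311 m^2
V = 0.0779311 * 17.4 * 0.42 = 0.569520 ≈ 0.570 m^3

0.570 m^3


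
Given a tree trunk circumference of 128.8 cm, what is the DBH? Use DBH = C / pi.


DBH = C / pi = 128.8 / 3.141593 = 40.9983 ≈ 41.00 cm

41.00 cm


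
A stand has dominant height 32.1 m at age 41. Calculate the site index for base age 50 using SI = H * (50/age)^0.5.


50/41 = 1.21951
(1.21951)^0.5 = 1.10431
SI = 32.1 * 1.10431 = 35.4484 ≈ 35.4 m

35.4 m


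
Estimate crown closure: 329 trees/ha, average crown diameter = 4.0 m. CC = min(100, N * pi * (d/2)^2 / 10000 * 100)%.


(d/2)^2 = (4.0/2)^2 = 2^2 = 4
Crown area = 3.141593 * 4 = 12.5664 m^2
N * area / 10000 * 100 = 329 * 12.5664 / 10000 * 100 = 41.3435
CC = min(100, 41.3435) = 41.3435 ≈ 41.3%

41.3%


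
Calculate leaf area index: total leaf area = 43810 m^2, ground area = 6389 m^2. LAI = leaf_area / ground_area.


LAI = 43810 / 6389 = 6.8571 ≈ 6.86

6.86


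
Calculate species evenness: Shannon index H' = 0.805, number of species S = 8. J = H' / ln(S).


ln(8) = 2.07944
J = H' / ln(S) = 0.805 / 2.07944 = 0.387123 ≈ 0.3871

0.3871


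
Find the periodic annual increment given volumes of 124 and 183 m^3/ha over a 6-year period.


PAI = (V2 - V1) / period = (183 - 124) / 6 = 59 / 6 = 9.8333 ≈ 9.83 m^3/ha/yr

9.83 m^3/ha/yr


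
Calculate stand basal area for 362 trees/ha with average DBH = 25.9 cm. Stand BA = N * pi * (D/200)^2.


(D/200)^2 = (25.9/200)^2 = 0.1295^2 = 0.01677025
Individual BA = 3.141593 * 0.01677025 = 0.0526853 m^2
Stand BA = 362 * 0.0526853 = 19.0721 ≈ 19.07 m^2/ha

19.07 m^2/ha


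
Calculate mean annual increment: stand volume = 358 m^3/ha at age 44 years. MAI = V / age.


MAI = 358 / 44 = 8.1364 ≈ 8.14 m^3/ha/yr

8.14 m^3/ha/yr


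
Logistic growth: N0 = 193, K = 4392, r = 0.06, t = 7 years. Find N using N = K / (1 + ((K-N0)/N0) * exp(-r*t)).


(K - N0)/N0 = (4392 - 193)/193 = 4199/193 = 21.7565
r*t = 0.06 * 7 = 0.42; exp(-0.42) = 0.657047
21.7565 * 0.657047 = 14.2950
1 + 14.2950 = 15.2950
N = 4392 / 15.2950 = 287.153 ≈ 287

287


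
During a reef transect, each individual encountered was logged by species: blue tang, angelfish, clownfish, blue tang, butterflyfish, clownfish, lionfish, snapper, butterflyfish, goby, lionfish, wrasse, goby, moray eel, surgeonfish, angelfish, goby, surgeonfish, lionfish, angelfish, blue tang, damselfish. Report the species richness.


Total individuals logged = 22
Distinct species (count of individuals): blue tang (3), angelfish (3), clownfish (2), butterflyfish (2), lionfish (3), snapper (1), goby (3), wrasse (1), moray eel (1), surgeonfish (2), damselfish (1)
Species richness = number of distinct species = 11

11


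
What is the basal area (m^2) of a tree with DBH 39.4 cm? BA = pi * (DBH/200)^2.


D/200 = 39.4/200 = 0.197 m
(D/200)^2 = 0.197^2 = 0.038809
BA = 3.141593 * 0.038809 = 0.121922 ≈ 0.1219 m^2

0.1219 m^2


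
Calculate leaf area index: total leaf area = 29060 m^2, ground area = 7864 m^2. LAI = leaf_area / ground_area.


LAI = 29060 / 7864 = 3.6953 ≈ 3.70

3.70


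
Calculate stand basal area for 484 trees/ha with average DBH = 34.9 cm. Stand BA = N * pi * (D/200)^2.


(D/200)^2 = (34.9/200)^2 = 0.1745^2 = 0.03045025
Individual BA = 3.141593 * 0.03045025 = 0.0956623 m^2
Stand BA = 484 * 0.0956623 = 46.3006 ≈ 46.30 m^2/ha

46.30 m^2/ha


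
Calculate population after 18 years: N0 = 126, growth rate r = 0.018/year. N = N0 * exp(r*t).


r*t = 0.018 * 18 = 0.324
exp(0.324) = 1.38265
N = 126 * 1.38265 = 174.214 ≈ 174

174


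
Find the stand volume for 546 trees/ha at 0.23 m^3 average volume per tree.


V_stand = 546 * 0.23 = 125.58 ≈ 125.6 m^3/ha

125.6 m^3/ha


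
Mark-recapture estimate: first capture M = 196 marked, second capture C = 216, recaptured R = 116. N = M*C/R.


N = M * C / R = 196 * 216 / 116 = 42336 / 116 = 364.97 ≈ 365

365 individuals


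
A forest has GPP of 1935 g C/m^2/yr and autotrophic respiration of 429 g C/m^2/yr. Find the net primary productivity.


NPP = GPP - Ra = 1935 - 429 = 1506 g C/m^2/yr

1506 g C/m^2/yr


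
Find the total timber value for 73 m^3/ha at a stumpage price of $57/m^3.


Value = 73 * 57 = $4161/ha

$4161/ha


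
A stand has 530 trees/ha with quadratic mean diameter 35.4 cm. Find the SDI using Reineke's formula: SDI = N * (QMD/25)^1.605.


QMD/25 = 35.4/25 = 1.416
(1.416)^1.605 = exp(1.605 * ln(1.416)) = exp(1.605 * 0.347836) = exp(0.558277) = 1.74766
SDI = 530 * 1.74766 = 926.260 ≈ 926

926


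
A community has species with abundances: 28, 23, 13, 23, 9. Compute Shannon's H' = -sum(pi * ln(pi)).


Total N = 28 + 23 + 13 + 23 + 9 = 96
Per-species terms:
  p = 28/96 = 0.291667; ln(p) = -1.232143; p*ln(p) = 0.291667 * (-1.232143) = -0.359375
  p = 23/96 = 0.239583; ln(p) = -1.428855; p*ln(p) = 0.239583 * (-1.428855) = -0.342329
  p = 13/96 = 0.135417; ln(p) = -1.999396; p*ln(p) = 0.135417 * (-1.999396) = -0.270752
  p = 23/96 = 0.239583; ln(p) = -1.428855; p*ln(p) = 0.239583 * (-1.428855) = -0.342329
  p = 9/96 = 0.093750; ln(p) = -2.367124; p*ln(p) = 0.093750 * (-2.367124) = -0.221918
sum(p*ln(p)) = (-0.359375) + (-0.342329) + (-0.270752) + (-0.342329) + (-0.221918) = -1.536703
H' = -(-1.536703) = 1.536703 ≈ 1.5367

1.5367


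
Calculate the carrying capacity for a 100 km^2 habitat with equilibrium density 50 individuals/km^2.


K = 50 * 100 = 5000 individuals

5000 individuals


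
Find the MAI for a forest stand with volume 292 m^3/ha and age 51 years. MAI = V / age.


MAI = 292 / 51 = 5.7255 ≈ 5.73 m^3/ha/yr

5.73 m^3/ha/yr


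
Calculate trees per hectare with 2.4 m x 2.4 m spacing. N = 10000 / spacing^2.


N = 10000 / 2.4^2 = 10000 / 5.76 = 1736.11 ≈ 1736 trees/ha

1736 trees/ha


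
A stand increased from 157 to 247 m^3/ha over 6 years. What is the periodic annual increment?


PAI = (V2 - V1) / period = (247 - 157) / 6 = 90 / 6 = 15.00 m^3/ha/yr

15.00 m^3/ha/yr


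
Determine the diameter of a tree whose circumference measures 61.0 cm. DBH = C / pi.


DBH = C / pi = 61.0 / 3.141593 = 19.4169 ≈ 19.42 cm

19.42 cm


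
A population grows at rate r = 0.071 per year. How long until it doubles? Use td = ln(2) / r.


td = ln(2) / 0.071 = 0.693147 / 0.071 = 9.76263 ≈ 9.8 years

9.8 years


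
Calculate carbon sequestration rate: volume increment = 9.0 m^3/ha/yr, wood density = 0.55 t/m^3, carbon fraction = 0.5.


C = 9.0 * 0.55 * 0.5 = 2.475 ≈ 2.48 t C/ha/yr

2.48 t C/ha/yr


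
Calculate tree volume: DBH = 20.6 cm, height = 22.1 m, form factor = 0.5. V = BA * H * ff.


(D/200)^2 = (20.6/200)^2 = 0.103^2 = 0.010609
BA = 3.141593 * 0.010609 = 0.0333292 m^2
V = 0.0333292 * 22.1 * 0.5 = 0.368288 ≈ 0.368 m^3

0.368 m^3


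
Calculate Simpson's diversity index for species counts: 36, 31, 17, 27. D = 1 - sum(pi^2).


Total N = 36 + 31 + 17 + 27 = 111
Per-species terms:
  p = 36/111 = 0.324324; p^2 = 0.324324^2 = 0.105186
  p = 31/111 = 0.279279; p^2 = 0.279279^2 = 0.077997
  p = 17/111 = 0.153153; p^2 = 0.153153^2 = 0.023456
  p = 27/111 = 0.243243; p^2 = 0.243243^2 = 0.059167
sum(p^2) = 0.105186 + 0.077997 + 0.023456 + 0.059167 = 0.265806
D = 1 - 0.265806 = 0.734194 ≈ 0.7342

0.7342


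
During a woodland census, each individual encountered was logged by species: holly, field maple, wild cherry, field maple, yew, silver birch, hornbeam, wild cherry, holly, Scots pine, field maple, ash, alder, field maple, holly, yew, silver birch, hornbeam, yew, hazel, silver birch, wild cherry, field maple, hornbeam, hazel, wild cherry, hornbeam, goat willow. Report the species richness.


Total individuals logged = 28
Distinct species (count of individuals): holly (3), field maple (5), wild cherry (4), yew (3), silver birch (3), hornbeam (4), Scots pine (1), ash (1), alder (1), hazel (2), goat willow (1)
Species richness = number of distinct species = 11

11


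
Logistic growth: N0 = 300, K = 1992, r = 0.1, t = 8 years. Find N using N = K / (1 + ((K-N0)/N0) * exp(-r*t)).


(K - N0)/N0 = (1992 - 300)/300 = 1692/300 = 5.64000
r*t = 0.1 * 8 = 0.8; exp(-0.8) = 0.449329
5.64000 * 0.449329 = 2.53422
1 + 2.53422 = 3.53422
N = 1992 / 3.53422 = 563.632 ≈ 564

564


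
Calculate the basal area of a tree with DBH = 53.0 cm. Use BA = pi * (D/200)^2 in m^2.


D/200 = 53.0/200 = 0.265 m
(D/200)^2 = 0.265^2 = 0.070225
BA = 3.141593 * 0.070225 = 0.220618 ≈ 0.2206 m^2

0.2206 m^2


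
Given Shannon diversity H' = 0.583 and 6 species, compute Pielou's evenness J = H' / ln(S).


ln(6) = 1.79176
J = H' / ln(S) = 0.583 / 1.79176 = 0.325378 ≈ 0.3254

0.3254


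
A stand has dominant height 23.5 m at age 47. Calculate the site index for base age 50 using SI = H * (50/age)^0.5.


50/47 = 1.06383
(1.06383)^0.5 = 1.03142
SI = 23.5 * 1.03142 = 24.2384 ≈ 24.2 m

24.2 m


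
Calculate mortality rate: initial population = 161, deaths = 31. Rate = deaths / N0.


Mortality rate = 31 / 161 = 0.192547 ≈ 0.1925

0.1925


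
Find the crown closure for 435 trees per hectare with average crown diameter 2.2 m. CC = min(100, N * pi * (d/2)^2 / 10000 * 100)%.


(d/2)^2 = (2.2/2)^2 = 1.1^2 = 1.21
Crown area = 3.141593 * 1.21 = 3.80133 m^2
N * area / 10000 * 100 = 435 * 3.80133 / 10000 * 100 = 16.5358
CC = min(100, 16.5358) = 16.5358 ≈ 16.5%

16.5%


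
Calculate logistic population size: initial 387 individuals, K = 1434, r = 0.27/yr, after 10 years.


(K - N0)/N0 = (1434 - 387)/387 = 1047/387 = 2.70543
r*t = 0.27 * 10 = 2.7; exp(-2.7) = 0.0672055
2.70543 * 0.0672055 = 0.181820
1 + 0.181820 = 1.18182
N = 1434 / 1.18182 = 1213.38 ≈ 1213

1213


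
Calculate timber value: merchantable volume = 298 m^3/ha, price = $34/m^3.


Value = 298 * 34 = $10132/ha

$10132/ha


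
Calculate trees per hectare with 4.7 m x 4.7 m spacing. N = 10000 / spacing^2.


N = 10000 / 4.7^2 = 10000 / 22.09 = 452.694 ≈ 453 trees/ha

453 trees/ha


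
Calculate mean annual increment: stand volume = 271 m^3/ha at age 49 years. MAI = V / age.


MAI = 271 / 49 = 5.5306 ≈ 5.53 m^3/ha/yr

5.53 m^3/ha/yr


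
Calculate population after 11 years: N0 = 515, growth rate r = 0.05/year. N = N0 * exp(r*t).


r*t = 0.05 * 11 = 0.55
exp(0.55) = 1.73325
N = 515 * 1.73325 = 892.624 ≈ 893

893


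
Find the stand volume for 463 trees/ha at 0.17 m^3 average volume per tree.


V_stand = 463 * 0.17 = 78.71 ≈ 78.7 m^3/ha

78.7 m^3/ha


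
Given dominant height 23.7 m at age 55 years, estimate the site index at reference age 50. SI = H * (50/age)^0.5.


50/55 = 0.909091
(0.909091)^0.5 = 0.953463
SI = 23.7 * 0.953463 = 22.5971 ≈ 22.6 m

22.6 m


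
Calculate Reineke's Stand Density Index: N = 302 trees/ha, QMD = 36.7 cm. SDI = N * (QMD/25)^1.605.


QMD/25 = 36.7/25 = 1.468
(1.468)^1.605 = exp(1.605 * ln(1.468)) = exp(1.605 * 0.383901) = exp(0.616161) = 1.85181
SDI = 302 * 1.85181 = 559.247 ≈ 559

559


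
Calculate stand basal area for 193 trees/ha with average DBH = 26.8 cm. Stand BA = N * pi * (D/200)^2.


(D/200)^2 = (26.8/200)^2 = 0.134^2 = 0.017956
Individual BA = 3.141593 * 0.017956 = 0.0564104 m^2
Stand BA = 193 * 0.0564104 = 10.8872 ≈ 10.89 m^2/ha

10.89 m^2/ha


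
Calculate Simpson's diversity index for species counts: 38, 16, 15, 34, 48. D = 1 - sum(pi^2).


Total N = 38 + 16 + 15 + 34 + 48 = 151
Per-species terms:
  p = 38/151 = 0.251656; p^2 = 0.251656^2 = 0.063331
  p = 16/151 = 0.105960; p^2 = 0.105960^2 = 0.011228
  p = 15/151 = 0.099338; p^2 = 0.099338^2 = 0.009868
  p = 34/151 = 0.225166; p^2 = 0.225166^2 = 0.050700
  p = 48/151 = 0.317881; p^2 = 0.317881^2 = 0.101048
sum(p^2) = 0.063331 + 0.011228 + 0.009868 + 0.050700 + 0.101048 = 0.236175
D = 1 - 0.236175 = 0.763825 ≈ 0.7638

0.7638


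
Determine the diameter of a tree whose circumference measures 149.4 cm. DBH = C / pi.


DBH = C / pi = 149.4 / 3.141593 = 47.5555 ≈ 47.56 cm

47.56 cm


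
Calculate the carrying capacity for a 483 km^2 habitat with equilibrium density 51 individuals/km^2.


K = 51 * 483 = 24633 individuals

24633 individuals


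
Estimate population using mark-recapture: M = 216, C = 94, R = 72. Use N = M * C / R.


N = M * C / R = 216 * 94 / 72 = 20304 / 72 = 282

282 individuals


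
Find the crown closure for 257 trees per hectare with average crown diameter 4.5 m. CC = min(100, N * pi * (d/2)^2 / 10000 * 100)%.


(d/2)^2 = (4.5/2)^2 = 2.25^2 = 5.0625
Crown area = 3.141593 * 5.0625 = 15.9043 m^2
N * area / 10000 * 100 = 257 * 15.9043 / 10000 * 100 = 40.8741
CC = min(100, 40.8741) = 40.8741 ≈ 40.9%

40.9%


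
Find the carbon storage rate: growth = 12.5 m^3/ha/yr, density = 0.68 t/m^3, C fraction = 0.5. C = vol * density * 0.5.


C = 12.5 * 0.68 * 0.5 = 4.25 t C/ha/yr

4.25 t C/ha/yr


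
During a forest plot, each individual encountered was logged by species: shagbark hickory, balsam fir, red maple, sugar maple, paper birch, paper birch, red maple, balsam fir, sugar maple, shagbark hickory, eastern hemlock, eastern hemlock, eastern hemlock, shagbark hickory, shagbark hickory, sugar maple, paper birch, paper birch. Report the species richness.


Total individuals logged = 18
Distinct species (count of individuals): shagbark hickory (4), balsam fir (2), red maple (2), sugar maple (3), paper birch (4), eastern hemlock (3)
Species richness = number of distinct species = 6

6


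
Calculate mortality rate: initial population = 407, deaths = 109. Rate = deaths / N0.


Mortality rate = 109 / 407 = 0.267813 ≈ 0.2678

0.2678


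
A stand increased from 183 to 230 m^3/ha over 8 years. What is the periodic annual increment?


PAI = (V2 - V1) / period = (230 - 183) / 8 = 47 / 8 = 5.8750 ≈ 5.88 m^3/ha/yr

5.88 m^3/ha/yr


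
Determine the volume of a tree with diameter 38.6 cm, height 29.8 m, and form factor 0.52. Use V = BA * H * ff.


(D/200)^2 = (38.6/200)^2 = 0.193^2 = 0.037249
BA = 3.141593 * 0.037249 = 0.117021 m^2
V = 0.117021 * 29.8 * 0.52 = 1.81336 ≈ 1.813 m^3

1.813 m^3


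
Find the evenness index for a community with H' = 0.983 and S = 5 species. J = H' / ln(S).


ln(5) = 1.60944
J = H' / ln(S) = 0.983 / 1.60944 = 0.610771 ≈ 0.6108

0.6108


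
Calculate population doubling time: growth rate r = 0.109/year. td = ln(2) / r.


td = ln(2) / 0.109 = 0.693147 / 0.109 = 6.35915 ≈ 6.4 years

6.4 years


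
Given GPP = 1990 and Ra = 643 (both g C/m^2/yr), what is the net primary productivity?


NPP = GPP - Ra = 1990 - 643 = 1347 g C/m^2/yr

1347 g C/m^2/yr


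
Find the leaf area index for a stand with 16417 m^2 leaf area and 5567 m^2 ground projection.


LAI = 16417 / 5567 = 2.9490 ≈ 2.95

2.95


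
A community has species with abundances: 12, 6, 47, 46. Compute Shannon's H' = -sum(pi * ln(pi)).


Total N = 12 + 6 + 47 + 46 = 111
Per-species terms:
  p = 12/111 = 0.108108; ln(p) = -2.224625; p*ln(p) = 0.108108 * (-2.224625) = -0.240500
  p = 6/111 = 0.054054; ln(p) = -2.917772; p*ln(p) = 0.054054 * (-2.917772) = -0.157717
  p = 47/111 = 0.423423; ln(p) = -0.859384; p*ln(p) = 0.423423 * (-0.859384) = -0.363883
  p = 46/111 = 0.414414; ln(p) = -0.880890; p*ln(p) = 0.414414 * (-0.880890) = -0.365053
sum(p*ln(p)) = (-0.240500) + (-0.157717) + (-0.363883) + (-0.365053) = -1.127153
H' = -(-1.127153) = 1.127153 ≈ 1.1272

1.1272


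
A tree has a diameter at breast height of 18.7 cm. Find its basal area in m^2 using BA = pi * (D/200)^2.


D/200 = 18.7/200 = 0.0935 m
(D/200)^2 = 0.0935^2 = 0.00874225
BA = 3.141593 * 0.00874225 = 0.0274646 ≈ 0.0275 m^2

0.0275 m^2


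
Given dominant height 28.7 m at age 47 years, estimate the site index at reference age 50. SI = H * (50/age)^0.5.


50/47 = 1.06383
(1.06383)^0.5 = 1.03142
SI = 28.7 * 1.03142 = 29.6018 ≈ 29.6 m

29.6 m


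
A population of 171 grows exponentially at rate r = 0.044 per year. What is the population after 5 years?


r*t = 0.044 * 5 = 0.22
exp(0.22) = 1.24608
N = 171 * 1.24608 = 213.080 ≈ 213

213


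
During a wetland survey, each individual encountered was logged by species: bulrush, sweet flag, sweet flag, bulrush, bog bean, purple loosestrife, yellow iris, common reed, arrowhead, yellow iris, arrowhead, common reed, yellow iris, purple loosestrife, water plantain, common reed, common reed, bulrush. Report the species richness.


Total individuals logged = 18
Distinct species (count of individuals): bulrush (3), sweet flag (2), bog bean (1), purple loosestrife (2), yellow iris (3), common reed (4), arrowhead (2), water plantain (1)
Species richness = number of distinct species = 8

8


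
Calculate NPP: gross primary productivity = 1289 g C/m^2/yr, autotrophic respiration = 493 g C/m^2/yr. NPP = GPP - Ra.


NPP = GPP - Ra = 1289 - 493 = 796 g C/m^2/yr

796 g C/m^2/yr


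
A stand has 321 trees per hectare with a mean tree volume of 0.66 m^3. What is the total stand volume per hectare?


V_stand = 321 * 0.66 = 211.86 ≈ 211.9 m^3/ha

211.9 m^3/ha


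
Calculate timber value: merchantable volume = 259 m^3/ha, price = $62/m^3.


Value = 259 * 62 = $16058/ha

$16058/ha


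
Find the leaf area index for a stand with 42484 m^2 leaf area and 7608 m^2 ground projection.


LAI = 42484 / 7608 = 5.5841 ≈ 5.58

5.58


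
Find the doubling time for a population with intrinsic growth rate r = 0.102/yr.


td = ln(2) / 0.102 = 0.693147 / 0.102 = 6.79556 ≈ 6.8 years

6.8 years


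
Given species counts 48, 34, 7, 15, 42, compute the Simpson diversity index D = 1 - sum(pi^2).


Total N = 48 + 34 + 7 + 15 + 42 = 146
Per-species terms:
  p = 48/146 = 0.328767; p^2 = 0.328767^2 = 0.108088
  p = 34/146 = 0.232877; p^2 = 0.232877^2 = 0.054232
  p = 7/146 = 0.047945; p^2 = 0.047945^2 = 0.002299
  p = 15/146 = 0.102740; p^2 = 0.102740^2 = 0.010556
  p = 42/146 = 0.287671; p^2 = 0.287671^2 = 0.082755
sum(p^2) = 0.108088 + 0.054232 + 0.002299 + 0.010556 + 0.082755 = 0.257930
D = 1 - 0.257930 = 0.742070 ≈ 0.7421

0.7421


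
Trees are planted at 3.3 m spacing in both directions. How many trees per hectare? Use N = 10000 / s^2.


N = 10000 / 3.3^2 = 10000 / 10.89 = 918.274 ≈ 918 trees/ha

918 trees/ha


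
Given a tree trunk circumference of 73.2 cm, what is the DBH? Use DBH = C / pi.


DBH = C / pi = 73.2 / 3.141593 = 23.3003 ≈ 23.30 cm

23.30 cm


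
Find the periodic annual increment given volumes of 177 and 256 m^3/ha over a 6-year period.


PAI = (V2 - V1) / period = (256 - 177) / 6 = 79 / 6 = 13.1667 ≈ 13.17 m^3/ha/yr

13.17 m^3/ha/yr


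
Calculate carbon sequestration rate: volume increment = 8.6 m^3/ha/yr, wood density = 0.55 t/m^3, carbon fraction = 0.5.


C = 8.6 * 0.55 * 0.5 = 2.365 ≈ 2.37 t C/ha/yr

2.37 t C/ha/yr


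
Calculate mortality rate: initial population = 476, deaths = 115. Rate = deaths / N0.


Mortality rate = 115 / 476 = 0.241597 ≈ 0.2416

0.2416


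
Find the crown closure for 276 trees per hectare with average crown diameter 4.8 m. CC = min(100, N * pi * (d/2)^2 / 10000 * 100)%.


(d/2)^2 = (4.8/2)^2 = 2.4^2 = 5.76
Crown area = 3.141593 * 5.76 = 18.0956 m^2
N * area / 10000 * 100 = 276 * 18.0956 / 10000 * 100 = 49.9439
CC = min(100, 49.9439) = 49.9439 ≈ 49.9%

49.9%


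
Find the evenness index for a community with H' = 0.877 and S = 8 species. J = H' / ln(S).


ln(8) = 2.07944
J = H' / ln(S) = 0.877 / 2.07944 = 0.421748 ≈ 0.4217

0.4217


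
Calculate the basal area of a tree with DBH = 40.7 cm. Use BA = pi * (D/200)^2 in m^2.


D/200 = 40.7/200 = 0.2035 m
(D/200)^2 = 0.2035^2 = 0.04141225
BA = 3.141593 * 0.04141225 = 0.130100 ≈ 0.1301 m^2

0.1301 m^2


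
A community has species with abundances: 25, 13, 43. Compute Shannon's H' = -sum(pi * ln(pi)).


Total N = 25 + 13 + 43 = 81
Per-species terms:
  p = 25/81 = 0.308642; ln(p) = -1.175573; p*ln(p) = 0.308642 * (-1.175573) = -0.362831
  p = 13/81 = 0.160494; ln(p) = -1.829499; p*ln(p) = 0.160494 * (-1.829499) = -0.293624
  p = 43/81 = 0.530864; ln(p) = -0.633249; p*ln(p) = 0.530864 * (-0.633249) = -0.336169
sum(p*ln(p)) = (-0.362831) + (-0.293624) + (-0.336169) = -0.992624
H' = -(-0.992624) = 0.992624 ≈ 0.9926

0.9926


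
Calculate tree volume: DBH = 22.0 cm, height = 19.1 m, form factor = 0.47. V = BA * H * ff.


(D/200)^2 = (22.0/200)^2 = 0.11^2 = 0.0121
BA = 3.141593 * 0.0121 = 0.0380133 m^2
V = 0.0380133 * 19.1 * 0.47 = 0.341245 ≈ 0.341 m^3

0.341 m^3


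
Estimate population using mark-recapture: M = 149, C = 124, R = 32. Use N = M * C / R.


N = M * C / R = 149 * 124 / 32 = 18476 / 32 = 577.38 ≈ 577

577 individuals


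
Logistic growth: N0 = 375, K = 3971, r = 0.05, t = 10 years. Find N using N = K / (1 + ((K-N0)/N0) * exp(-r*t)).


(K - N0)/N0 = (3971 - 375)/375 = 3596/375 = 9.58933
r*t = 0.05 * 10 = 0.5; exp(-0.5) = 0.606531
9.58933 * 0.606531 = 5.81623
1 + 5.81623 = 6.81623
N = 3971 / 6.81623 = 582.580 ≈ 583

583


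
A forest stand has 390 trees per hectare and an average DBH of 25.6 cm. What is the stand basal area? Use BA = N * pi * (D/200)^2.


(D/200)^2 = (25.6/200)^2 = 0.128^2 = 0.016384
Individual BA = 3.141593 * 0.016384 = 0.0514719 m^2
Stand BA = 390 * 0.0514719 = 20.0740 ≈ 20.07 m^2/ha

20.07 m^2/ha


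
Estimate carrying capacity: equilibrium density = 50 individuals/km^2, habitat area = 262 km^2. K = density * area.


K = 50 * 262 = 13100 individuals

13100 individuals


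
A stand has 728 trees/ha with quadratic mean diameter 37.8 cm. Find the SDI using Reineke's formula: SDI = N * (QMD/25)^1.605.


QMD/25 = 37.8/25 = 1.512
(1.512)^1.605 = exp(1.605 * ln(1.512)) = exp(1.605 * 0.413433) = exp(0.663560) = 1.94169
SDI = 728 * 1.94169 = 1413.55 ≈ 1414

1414


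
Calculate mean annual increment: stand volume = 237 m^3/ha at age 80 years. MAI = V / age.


MAI = 237 / 80 = 2.9625 ≈ 2.96 m^3/ha/yr

2.96 m^3/ha/yr


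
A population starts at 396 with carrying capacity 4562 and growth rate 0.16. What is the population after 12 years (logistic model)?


(K - N0)/N0 = (4562 - 396)/396 = 4166/396 = 10.5202
r*t = 0.16 * 12 = 1.92; exp(-1.92) = 0.146607
10.5202 * 0.146607 = 1.54233
1 + 1.54233 = 2.54233
N = 4562 / 2.54233 = 1794.42 ≈ 1794

1794


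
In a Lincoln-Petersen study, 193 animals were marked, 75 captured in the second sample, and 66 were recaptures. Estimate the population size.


N = M * C / R = 193 * 75 / 66 = 14475 / 66 = 219.32 ≈ 219

219 individuals


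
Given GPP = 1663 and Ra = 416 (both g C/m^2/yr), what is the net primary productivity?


NPP = GPP - Ra = 1663 - 416 = 1247 g C/m^2/yr

1247 g C/m^2/yr


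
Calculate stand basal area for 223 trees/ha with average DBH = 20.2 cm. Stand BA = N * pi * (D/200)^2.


(D/200)^2 = (20.2/200)^2 = 0.101^2 = 0.010201
Individual BA = 3.141593 * 0.010201 = 0.0320474 m^2
Stand BA = 223 * 0.0320474 = 7.14657 ≈ 7.15 m^2/ha

7.15 m^2/ha


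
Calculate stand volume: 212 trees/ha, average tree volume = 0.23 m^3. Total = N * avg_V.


V_stand = 212 * 0.23 = 48.76 ≈ 48.8 m^3/ha

48.8 m^3/ha


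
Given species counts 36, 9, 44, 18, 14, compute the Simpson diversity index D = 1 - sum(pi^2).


Total N = 36 + 9 + 44 + 18 + 14 = 121
Per-species terms:
  p = 36/121 = 0.297521; p^2 = 0.297521^2 = 0.088519
  p = 9/121 = 0.074380; p^2 = 0.074380^2 = 0.005532
  p = 44/121 = 0.363636; p^2 = 0.363636^2 = 0.132231
  p = 18/121 = 0.148760; p^2 = 0.148760^2 = 0.022130
  p = 14/121 = 0.115702; p^2 = 0.115702^2 = 0.013387
sum(p^2) = 0.088519 + 0.005532 + 0.132231 + 0.022130 + 0.013387 = 0.261799
D = 1 - 0.261799 = 0.738201 ≈ 0.7382

0.7382


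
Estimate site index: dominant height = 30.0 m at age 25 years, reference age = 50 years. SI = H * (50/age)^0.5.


50/25 = 2.00000
(2.00000)^0.5 = 1.41421
SI = 30.0 * 1.41421 = 42.4263 ≈ 42.4 m

42.4 m


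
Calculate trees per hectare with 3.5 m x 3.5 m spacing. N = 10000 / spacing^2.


N = 10000 / 3.5^2 = 10000 / 12.25 = 816.327 ≈ 816 trees/ha

816 trees/ha


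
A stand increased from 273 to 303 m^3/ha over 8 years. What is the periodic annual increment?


PAI = (V2 - V1) / period = (303 - 273) / 8 = 30 / 8 = 3.75 m^3/ha/yr

3.75 m^3/ha/yr


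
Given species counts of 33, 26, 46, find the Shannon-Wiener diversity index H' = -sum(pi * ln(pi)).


Total N = 33 + 26 + 46 = 105
Per-species terms:
  p = 33/105 = 0.314286; ln(p) = -1.157452; p*ln(p) = 0.314286 * (-1.157452) = -0.363771
  p = 26/105 = 0.247619; ln(p) = -1.395864; p*ln(p) = 0.247619 * (-1.395864) = -0.345642
  p = 46/105 = 0.438095; ln(p) = -0.825319; p*ln(p) = 0.438095 * (-0.825319) = -0.361568
sum(p*ln(p)) = (-0.363771) + (-0.345642) + (-0.361568) = -1.070981
H' = -(-1.070981) = 1.070981 ≈ 1.0710

1.0710


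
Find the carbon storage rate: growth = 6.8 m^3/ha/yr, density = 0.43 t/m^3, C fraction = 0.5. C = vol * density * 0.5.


C = 6.8 * 0.43 * 0.5 = 1.462 ≈ 1.46 t C/ha/yr

1.46 t C/ha/yr


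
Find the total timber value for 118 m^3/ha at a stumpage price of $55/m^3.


Value = 118 * 55 = $6490/ha

$6490/ha


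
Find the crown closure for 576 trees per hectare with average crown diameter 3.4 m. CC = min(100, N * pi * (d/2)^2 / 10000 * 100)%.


(d/2)^2 = (3.4/2)^2 = 1.7^2 = 2.89
Crown area = 3.141593 * 2.89 = 9.07920 m^2
N * area / 10000 * 100 = 576 * 9.07920 / 10000 * 100 = 52.2962
CC = min(100, 52.2962) = 52.2962 ≈ 52.3%

52.3%


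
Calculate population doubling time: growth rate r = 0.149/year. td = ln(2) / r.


td = ln(2) / 0.149 = 0.693147 / 0.149 = 4.65199 ≈ 4.7 years

4.7 years


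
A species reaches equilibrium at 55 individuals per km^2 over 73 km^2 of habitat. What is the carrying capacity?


K = 55 * 73 = 4015 individuals

4015 individuals


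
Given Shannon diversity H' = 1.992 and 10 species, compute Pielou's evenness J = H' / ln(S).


ln(10) = 2.30259
J = H' / ln(S) = 1.992 / 2.30259 = 0.865113 ≈ 0.8651

0.8651
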